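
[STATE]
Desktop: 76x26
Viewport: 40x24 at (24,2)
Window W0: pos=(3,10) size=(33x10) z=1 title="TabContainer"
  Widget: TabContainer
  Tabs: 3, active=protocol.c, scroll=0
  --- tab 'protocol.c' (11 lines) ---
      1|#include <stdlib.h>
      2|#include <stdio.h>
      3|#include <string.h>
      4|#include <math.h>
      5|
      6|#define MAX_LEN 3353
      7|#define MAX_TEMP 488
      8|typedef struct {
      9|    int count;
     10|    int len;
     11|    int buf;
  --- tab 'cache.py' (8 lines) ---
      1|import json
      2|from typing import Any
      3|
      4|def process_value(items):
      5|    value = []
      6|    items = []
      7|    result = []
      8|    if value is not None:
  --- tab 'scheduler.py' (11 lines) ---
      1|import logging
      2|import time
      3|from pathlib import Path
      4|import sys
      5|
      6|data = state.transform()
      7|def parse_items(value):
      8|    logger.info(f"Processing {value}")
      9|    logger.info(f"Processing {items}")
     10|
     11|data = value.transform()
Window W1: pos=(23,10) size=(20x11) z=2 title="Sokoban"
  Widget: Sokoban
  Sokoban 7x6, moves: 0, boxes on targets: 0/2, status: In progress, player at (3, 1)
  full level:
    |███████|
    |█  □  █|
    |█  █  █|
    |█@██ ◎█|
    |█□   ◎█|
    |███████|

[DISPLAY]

                                        
                                        
                                        
                                        
                                        
                                        
                                        
                                        
━━━━━━━━━━━━━━━━━━┓                     
 Sokoban          ┃                     
──────────────────┨                     
███████           ┃                     
█  □  █           ┃                     
█  █  █           ┃                     
█@██ ◎█           ┃                     
█□   ◎█           ┃                     
███████           ┃                     
Moves: 0  0/2     ┃                     
━━━━━━━━━━━━━━━━━━┛                     
                                        
                                        
                                        
                                        
                                        


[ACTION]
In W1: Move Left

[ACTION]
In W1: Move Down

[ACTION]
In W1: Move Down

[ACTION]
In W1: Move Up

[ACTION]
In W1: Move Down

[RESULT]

                                        
                                        
                                        
                                        
                                        
                                        
                                        
                                        
━━━━━━━━━━━━━━━━━━┓                     
 Sokoban          ┃                     
──────────────────┨                     
███████           ┃                     
█  □  █           ┃                     
█  █  █           ┃                     
█@██ ◎█           ┃                     
█□   ◎█           ┃                     
███████           ┃                     
Moves: 2  0/2     ┃                     
━━━━━━━━━━━━━━━━━━┛                     
                                        
                                        
                                        
                                        
                                        


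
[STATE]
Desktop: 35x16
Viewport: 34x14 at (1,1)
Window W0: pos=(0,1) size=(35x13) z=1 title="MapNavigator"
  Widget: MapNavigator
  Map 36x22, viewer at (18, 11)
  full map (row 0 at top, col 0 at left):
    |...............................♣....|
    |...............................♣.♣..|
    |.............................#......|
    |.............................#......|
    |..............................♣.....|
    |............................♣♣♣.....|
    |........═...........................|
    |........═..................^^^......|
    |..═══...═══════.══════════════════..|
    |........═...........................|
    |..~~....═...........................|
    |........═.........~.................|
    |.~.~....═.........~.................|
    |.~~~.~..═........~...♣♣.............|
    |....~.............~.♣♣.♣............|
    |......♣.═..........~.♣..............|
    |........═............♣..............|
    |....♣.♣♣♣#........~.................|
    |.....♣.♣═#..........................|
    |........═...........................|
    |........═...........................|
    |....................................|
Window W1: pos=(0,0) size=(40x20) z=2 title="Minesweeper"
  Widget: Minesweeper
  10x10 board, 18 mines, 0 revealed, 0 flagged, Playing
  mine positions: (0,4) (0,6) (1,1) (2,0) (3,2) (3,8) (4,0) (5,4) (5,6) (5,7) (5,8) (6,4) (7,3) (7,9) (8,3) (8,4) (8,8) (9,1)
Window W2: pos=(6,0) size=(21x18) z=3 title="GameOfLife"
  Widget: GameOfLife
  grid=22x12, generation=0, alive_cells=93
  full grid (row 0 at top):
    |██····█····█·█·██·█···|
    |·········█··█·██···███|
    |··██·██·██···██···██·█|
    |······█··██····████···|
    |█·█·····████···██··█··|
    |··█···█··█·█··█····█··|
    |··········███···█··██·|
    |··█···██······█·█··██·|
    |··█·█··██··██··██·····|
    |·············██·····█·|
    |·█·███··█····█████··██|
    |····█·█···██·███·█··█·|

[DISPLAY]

 Mine┃ GameOfLife        ┃        
─────┠───────────────────┨────────
■■■■■┃Gen: 0             ┃        
■■■■■┃█····█····█·█·██·█·┃        
■■■■■┃········█··█·██···█┃        
■■■■■┃·██·██·██···██···██┃        
■■■■■┃·····█··██····████·┃        
■■■■■┃·█·····████···██··█┃        
■■■■■┃·█···█··█·█··█····█┃        
■■■■■┃·········███···█··█┃        
■■■■■┃·█···██······█·█··█┃        
■■■■■┃·█·█··██··██··██···┃        
     ┃············██·····┃        
     ┃█·███··█····█████··┃        


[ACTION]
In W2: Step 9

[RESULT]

 Mine┃ GameOfLife        ┃        
─────┠───────────────────┨────────
■■■■■┃Gen: 9             ┃        
■■■■■┃·······███···█·····┃        
■■■■■┃······███···██····█┃        
■■■■■┃······█·······█··█·┃        
■■■■■┃···········███·····┃        
■■■■■┃·······█······█····┃        
■■■■■┃·······█·····█·█···┃        
■■■■■┃█············█···█·┃        
■■■■■┃··█···········█████┃        
■■■■■┃███···············█┃        
     ┃█·█···········███··┃        
     ┃██············█···█┃        


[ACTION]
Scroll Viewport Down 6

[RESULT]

─────┠───────────────────┨────────
■■■■■┃Gen: 9             ┃        
■■■■■┃·······███···█·····┃        
■■■■■┃······███···██····█┃        
■■■■■┃······█·······█··█·┃        
■■■■■┃···········███·····┃        
■■■■■┃·······█······█····┃        
■■■■■┃·······█·····█·█···┃        
■■■■■┃█············█···█·┃        
■■■■■┃··█···········█████┃        
■■■■■┃███···············█┃        
     ┃█·█···········███··┃        
     ┃██············█···█┃        
     ┃···············██··┃        


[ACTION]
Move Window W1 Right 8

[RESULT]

─────┠───────────────────┨───────┨
■■■■■┃Gen: 9             ┃       ┃
■■■■■┃·······███···█·····┃       ┃
■■■■■┃······███···██····█┃       ┃
■■■■■┃······█·······█··█·┃       ┃
■■■■■┃···········███·····┃       ┃
■■■■■┃·······█······█····┃       ┃
■■■■■┃·······█·····█·█···┃       ┃
■■■■■┃█············█···█·┃       ┃
■■■■■┃··█···········█████┃       ┃
■■■■■┃███···············█┃       ┃
     ┃█·█···········███··┃       ┃
     ┃██············█···█┃       ┃
     ┃···············██··┃       ┃


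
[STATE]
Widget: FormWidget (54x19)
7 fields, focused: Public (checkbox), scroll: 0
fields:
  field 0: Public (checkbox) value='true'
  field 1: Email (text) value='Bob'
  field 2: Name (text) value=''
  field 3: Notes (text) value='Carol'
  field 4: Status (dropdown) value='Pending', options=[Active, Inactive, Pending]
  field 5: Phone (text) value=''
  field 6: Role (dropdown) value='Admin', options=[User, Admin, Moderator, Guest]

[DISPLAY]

> Public:     [x]                                     
  Email:      [Bob                                   ]
  Name:       [                                      ]
  Notes:      [Carol                                 ]
  Status:     [Pending                              ▼]
  Phone:      [                                      ]
  Role:       [Admin                                ▼]
                                                      
                                                      
                                                      
                                                      
                                                      
                                                      
                                                      
                                                      
                                                      
                                                      
                                                      
                                                      


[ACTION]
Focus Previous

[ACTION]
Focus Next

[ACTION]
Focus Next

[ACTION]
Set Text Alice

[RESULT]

  Public:     [x]                                     
> Email:      [Alice                                 ]
  Name:       [                                      ]
  Notes:      [Carol                                 ]
  Status:     [Pending                              ▼]
  Phone:      [                                      ]
  Role:       [Admin                                ▼]
                                                      
                                                      
                                                      
                                                      
                                                      
                                                      
                                                      
                                                      
                                                      
                                                      
                                                      
                                                      


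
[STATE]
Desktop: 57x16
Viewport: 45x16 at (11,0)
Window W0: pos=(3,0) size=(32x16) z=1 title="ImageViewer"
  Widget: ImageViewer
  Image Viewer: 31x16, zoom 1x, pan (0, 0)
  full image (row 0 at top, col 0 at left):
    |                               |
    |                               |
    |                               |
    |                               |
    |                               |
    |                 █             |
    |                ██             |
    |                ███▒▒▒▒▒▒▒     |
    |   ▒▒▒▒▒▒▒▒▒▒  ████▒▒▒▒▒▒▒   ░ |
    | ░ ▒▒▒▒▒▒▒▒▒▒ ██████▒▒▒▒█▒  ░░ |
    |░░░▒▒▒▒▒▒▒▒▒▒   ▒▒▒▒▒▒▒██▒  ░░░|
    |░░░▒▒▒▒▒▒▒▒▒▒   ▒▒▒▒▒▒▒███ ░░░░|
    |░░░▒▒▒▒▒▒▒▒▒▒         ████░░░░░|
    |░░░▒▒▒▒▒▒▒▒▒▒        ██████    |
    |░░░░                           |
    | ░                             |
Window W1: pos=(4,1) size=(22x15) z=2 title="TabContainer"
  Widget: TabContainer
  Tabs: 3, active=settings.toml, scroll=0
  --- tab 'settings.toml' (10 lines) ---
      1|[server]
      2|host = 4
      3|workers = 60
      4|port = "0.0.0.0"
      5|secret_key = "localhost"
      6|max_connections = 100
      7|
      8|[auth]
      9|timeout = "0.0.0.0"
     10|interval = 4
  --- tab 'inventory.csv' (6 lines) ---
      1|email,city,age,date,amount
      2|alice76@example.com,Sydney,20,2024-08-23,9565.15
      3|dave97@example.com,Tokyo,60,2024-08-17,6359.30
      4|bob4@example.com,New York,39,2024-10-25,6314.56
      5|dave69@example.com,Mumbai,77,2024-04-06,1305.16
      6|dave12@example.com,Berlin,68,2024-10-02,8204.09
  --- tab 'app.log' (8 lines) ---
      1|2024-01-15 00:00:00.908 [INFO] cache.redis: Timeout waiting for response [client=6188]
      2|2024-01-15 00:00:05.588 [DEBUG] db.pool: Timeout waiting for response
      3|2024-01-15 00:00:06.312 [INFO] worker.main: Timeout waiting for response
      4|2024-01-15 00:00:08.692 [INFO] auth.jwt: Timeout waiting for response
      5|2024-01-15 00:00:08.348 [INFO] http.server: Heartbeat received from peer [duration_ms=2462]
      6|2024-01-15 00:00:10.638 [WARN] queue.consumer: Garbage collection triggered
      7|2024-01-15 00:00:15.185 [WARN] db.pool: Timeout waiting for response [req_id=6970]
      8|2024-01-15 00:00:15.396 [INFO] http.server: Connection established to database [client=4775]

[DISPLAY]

━━━━━━━━━━━━━━━━━━━━━━━┓                     
━━━━━━━━━━━━━━┓        ┃                     
ntainer       ┃────────┨                     
──────────────┨        ┃                     
ngs.toml]│ inv┃        ┃                     
──────────────┃        ┃                     
r]            ┃        ┃                     
 4            ┃        ┃                     
s = 60        ┃        ┃                     
 "0.0.0.0"    ┃        ┃                     
_key = "localh┃▒▒▒▒    ┃                     
nnections = 10┃▒▒▒▒   ░┃                     
              ┃▒▒█▒  ░░┃                     
              ┃▒██▒  ░░┃                     
t = "0.0.0.0" ┃▒███ ░░░┃                     
━━━━━━━━━━━━━━┛━━━━━━━━┛                     


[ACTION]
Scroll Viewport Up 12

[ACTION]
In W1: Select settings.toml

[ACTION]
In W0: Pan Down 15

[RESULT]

━━━━━━━━━━━━━━━━━━━━━━━┓                     
━━━━━━━━━━━━━━┓        ┃                     
ntainer       ┃────────┨                     
──────────────┨        ┃                     
ngs.toml]│ inv┃        ┃                     
──────────────┃        ┃                     
r]            ┃        ┃                     
 4            ┃        ┃                     
s = 60        ┃        ┃                     
 "0.0.0.0"    ┃        ┃                     
_key = "localh┃        ┃                     
nnections = 10┃        ┃                     
              ┃        ┃                     
              ┃        ┃                     
t = "0.0.0.0" ┃        ┃                     
━━━━━━━━━━━━━━┛━━━━━━━━┛                     


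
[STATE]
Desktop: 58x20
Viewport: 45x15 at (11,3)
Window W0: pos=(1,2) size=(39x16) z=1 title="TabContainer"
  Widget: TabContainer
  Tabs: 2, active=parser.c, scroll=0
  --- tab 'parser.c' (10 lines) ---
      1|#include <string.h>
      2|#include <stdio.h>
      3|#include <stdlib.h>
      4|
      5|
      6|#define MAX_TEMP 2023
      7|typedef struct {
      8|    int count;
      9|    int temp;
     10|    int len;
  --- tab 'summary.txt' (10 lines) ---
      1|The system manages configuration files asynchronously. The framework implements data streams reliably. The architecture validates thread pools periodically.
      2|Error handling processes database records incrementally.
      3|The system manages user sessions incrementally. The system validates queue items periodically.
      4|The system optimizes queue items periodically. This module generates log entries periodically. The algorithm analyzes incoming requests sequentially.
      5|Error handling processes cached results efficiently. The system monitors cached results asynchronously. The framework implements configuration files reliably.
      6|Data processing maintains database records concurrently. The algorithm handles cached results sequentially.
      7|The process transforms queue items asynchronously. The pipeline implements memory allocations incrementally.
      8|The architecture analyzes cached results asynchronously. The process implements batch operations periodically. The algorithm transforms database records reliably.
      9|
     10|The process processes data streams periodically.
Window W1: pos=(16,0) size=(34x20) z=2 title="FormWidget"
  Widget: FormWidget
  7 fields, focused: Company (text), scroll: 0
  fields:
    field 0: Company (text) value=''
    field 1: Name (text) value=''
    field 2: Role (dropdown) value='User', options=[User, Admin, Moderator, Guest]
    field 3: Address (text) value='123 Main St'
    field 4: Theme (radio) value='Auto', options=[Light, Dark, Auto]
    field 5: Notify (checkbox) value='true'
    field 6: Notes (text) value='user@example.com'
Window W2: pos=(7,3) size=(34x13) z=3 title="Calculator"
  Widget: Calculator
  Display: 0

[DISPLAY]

━━━━━━━━━━━━━━━━━━━━━━━━━━━━━┓       ]┃      
lculator                     ┃       ]┃      
─────────────────────────────┨      ▼]┃      
                            0┃St     ]┃      
─┬───┬───┬───┐               ┃ ( ) Dar┃      
 │ 8 │ 9 │ ÷ │               ┃        ┃      
─┼───┼───┼───┤               ┃ple.com]┃      
 │ 5 │ 6 │ × │               ┃        ┃      
─┼───┼───┼───┤               ┃        ┃      
 │ 2 │ 3 │ - │               ┃        ┃      
─┼───┼───┼───┤               ┃        ┃      
 │ . │ = │ + │               ┃        ┃      
━━━━━━━━━━━━━━━━━━━━━━━━━━━━━┛        ┃      
en;  ┃                                ┃      
━━━━━┃                                ┃      


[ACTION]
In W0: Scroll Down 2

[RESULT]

━━━━━━━━━━━━━━━━━━━━━━━━━━━━━┓       ]┃      
lculator                     ┃       ]┃      
─────────────────────────────┨      ▼]┃      
                            0┃St     ]┃      
─┬───┬───┬───┐               ┃ ( ) Dar┃      
 │ 8 │ 9 │ ÷ │               ┃        ┃      
─┼───┼───┼───┤               ┃ple.com]┃      
 │ 5 │ 6 │ × │               ┃        ┃      
─┼───┼───┼───┤               ┃        ┃      
 │ 2 │ 3 │ - │               ┃        ┃      
─┼───┼───┼───┤               ┃        ┃      
 │ . │ = │ + │               ┃        ┃      
━━━━━━━━━━━━━━━━━━━━━━━━━━━━━┛        ┃      
     ┃                                ┃      
━━━━━┃                                ┃      


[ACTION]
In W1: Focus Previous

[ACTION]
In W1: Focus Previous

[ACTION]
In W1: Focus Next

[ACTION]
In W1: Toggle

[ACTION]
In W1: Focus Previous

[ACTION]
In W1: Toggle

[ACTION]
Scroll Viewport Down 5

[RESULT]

─────────────────────────────┨      ▼]┃      
                            0┃St     ]┃      
─┬───┬───┬───┐               ┃ ( ) Dar┃      
 │ 8 │ 9 │ ÷ │               ┃        ┃      
─┼───┼───┼───┤               ┃ple.com]┃      
 │ 5 │ 6 │ × │               ┃        ┃      
─┼───┼───┼───┤               ┃        ┃      
 │ 2 │ 3 │ - │               ┃        ┃      
─┼───┼───┼───┤               ┃        ┃      
 │ . │ = │ + │               ┃        ┃      
━━━━━━━━━━━━━━━━━━━━━━━━━━━━━┛        ┃      
     ┃                                ┃      
━━━━━┃                                ┃      
     ┃                                ┃      
     ┗━━━━━━━━━━━━━━━━━━━━━━━━━━━━━━━━┛      


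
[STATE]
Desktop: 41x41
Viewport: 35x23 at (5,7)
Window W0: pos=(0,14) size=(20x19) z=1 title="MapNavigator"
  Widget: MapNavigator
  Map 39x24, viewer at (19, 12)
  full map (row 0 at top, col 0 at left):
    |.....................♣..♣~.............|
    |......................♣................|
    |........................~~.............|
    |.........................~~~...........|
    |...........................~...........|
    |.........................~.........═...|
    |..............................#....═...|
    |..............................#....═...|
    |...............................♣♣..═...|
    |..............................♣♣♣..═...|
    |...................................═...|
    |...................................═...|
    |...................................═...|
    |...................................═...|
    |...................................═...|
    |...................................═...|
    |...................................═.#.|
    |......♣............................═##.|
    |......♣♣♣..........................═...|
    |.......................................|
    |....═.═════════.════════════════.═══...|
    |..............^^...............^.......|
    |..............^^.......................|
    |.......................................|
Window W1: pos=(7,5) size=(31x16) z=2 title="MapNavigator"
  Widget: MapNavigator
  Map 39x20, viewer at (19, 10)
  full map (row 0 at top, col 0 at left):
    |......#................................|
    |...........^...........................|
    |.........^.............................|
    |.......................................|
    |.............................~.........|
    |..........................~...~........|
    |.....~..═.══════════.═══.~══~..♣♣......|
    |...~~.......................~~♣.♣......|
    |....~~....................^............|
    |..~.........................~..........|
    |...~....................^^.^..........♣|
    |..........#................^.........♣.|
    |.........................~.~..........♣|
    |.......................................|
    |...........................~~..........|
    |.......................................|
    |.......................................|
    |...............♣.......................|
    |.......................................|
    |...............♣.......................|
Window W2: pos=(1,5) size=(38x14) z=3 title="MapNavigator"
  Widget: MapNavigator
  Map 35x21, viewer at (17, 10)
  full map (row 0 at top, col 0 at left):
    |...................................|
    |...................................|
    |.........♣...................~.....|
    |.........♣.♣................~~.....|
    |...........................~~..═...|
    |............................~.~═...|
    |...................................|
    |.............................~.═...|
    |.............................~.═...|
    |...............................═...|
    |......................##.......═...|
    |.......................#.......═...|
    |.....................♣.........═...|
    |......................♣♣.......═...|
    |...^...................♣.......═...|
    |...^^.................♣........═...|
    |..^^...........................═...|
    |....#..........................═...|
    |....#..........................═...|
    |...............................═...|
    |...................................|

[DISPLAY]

─────────────────────────────────┨ 
..........................~.~═...┃ 
.................................┃ 
...........................~.═...┃ 
...........................~.═...┃ 
.............................═...┃ 
...............@....##.......═...┃ 
.....................#.......═...┃ 
...................♣.........═...┃ 
....................♣♣.......═...┃ 
.^...................♣.......═...┃ 
━━━━━━━━━━━━━━━━━━━━━━━━━━━━━━━━━┛ 
..┃.............................┃  
..┗━━━━━━━━━━━━━━━━━━━━━━━━━━━━━┛  
..............┃                    
..............┃                    
..............┃                    
.....@........┃                    
..............┃                    
..............┃                    
..............┃                    
..............┃                    
..............┃                    


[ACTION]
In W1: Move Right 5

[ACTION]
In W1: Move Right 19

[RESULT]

─────────────────────────────────┨ 
..........................~.~═...┃ 
.................................┃ 
...........................~.═...┃ 
...........................~.═...┃ 
.............................═...┃ 
...............@....##.......═...┃ 
.....................#.......═...┃ 
...................♣.........═...┃ 
....................♣♣.......═...┃ 
.^...................♣.......═...┃ 
━━━━━━━━━━━━━━━━━━━━━━━━━━━━━━━━━┛ 
..┃...............              ┃  
..┗━━━━━━━━━━━━━━━━━━━━━━━━━━━━━┛  
..............┃                    
..............┃                    
..............┃                    
.....@........┃                    
..............┃                    
..............┃                    
..............┃                    
..............┃                    
..............┃                    


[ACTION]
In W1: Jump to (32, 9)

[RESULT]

─────────────────────────────────┨ 
..........................~.~═...┃ 
.................................┃ 
...........................~.═...┃ 
...........................~.═...┃ 
.............................═...┃ 
...............@....##.......═...┃ 
.....................#.......═...┃ 
...................♣.........═...┃ 
....................♣♣.......═...┃ 
.^...................♣.......═...┃ 
━━━━━━━━━━━━━━━━━━━━━━━━━━━━━━━━━┛ 
..┃.........~~..........        ┃  
..┗━━━━━━━━━━━━━━━━━━━━━━━━━━━━━┛  
..............┃                    
..............┃                    
..............┃                    
.....@........┃                    
..............┃                    
..............┃                    
..............┃                    
..............┃                    
..............┃                    


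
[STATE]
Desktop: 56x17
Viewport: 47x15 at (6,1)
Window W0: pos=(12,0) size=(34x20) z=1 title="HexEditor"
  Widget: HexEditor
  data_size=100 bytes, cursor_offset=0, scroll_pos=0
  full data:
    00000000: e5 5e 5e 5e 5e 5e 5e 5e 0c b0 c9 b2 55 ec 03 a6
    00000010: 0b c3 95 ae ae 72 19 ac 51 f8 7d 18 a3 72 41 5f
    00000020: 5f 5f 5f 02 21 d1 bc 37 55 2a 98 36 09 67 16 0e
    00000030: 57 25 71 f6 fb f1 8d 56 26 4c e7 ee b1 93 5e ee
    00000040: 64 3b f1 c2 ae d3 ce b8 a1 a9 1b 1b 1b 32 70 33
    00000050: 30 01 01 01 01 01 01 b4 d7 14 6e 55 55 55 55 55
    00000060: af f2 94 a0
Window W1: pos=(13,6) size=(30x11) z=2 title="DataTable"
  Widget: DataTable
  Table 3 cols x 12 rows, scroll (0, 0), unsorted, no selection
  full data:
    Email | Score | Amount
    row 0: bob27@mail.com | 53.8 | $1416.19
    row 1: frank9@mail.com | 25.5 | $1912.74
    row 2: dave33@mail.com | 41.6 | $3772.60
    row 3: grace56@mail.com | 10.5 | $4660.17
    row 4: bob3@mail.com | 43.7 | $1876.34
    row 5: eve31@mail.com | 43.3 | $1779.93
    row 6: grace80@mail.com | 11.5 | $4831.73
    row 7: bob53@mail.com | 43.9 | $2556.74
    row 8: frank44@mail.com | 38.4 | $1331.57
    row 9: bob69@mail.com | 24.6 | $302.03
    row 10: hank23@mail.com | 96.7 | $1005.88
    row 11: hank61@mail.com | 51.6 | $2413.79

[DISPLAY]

      ┃ HexEditor                      ┃       
      ┠────────────────────────────────┨       
      ┃00000000  E5 5e 5e 5e 5e 5e 5e 5┃       
      ┃00000010  0b c3 95 ae ae 72 19 a┃       
      ┃00000020  5f 5f 5f 02 21 d1 bc 3┃       
      ┃┏━━━━━━━━━━━━━━━━━━━━━━━━━━━━┓ 5┃       
      ┃┃ DataTable                  ┃ b┃       
      ┃┠────────────────────────────┨ b┃       
      ┃┃Email           │Score│Amoun┃  ┃       
      ┃┃────────────────┼─────┼─────┃  ┃       
      ┃┃bob27@mail.com  │53.8 │$1416┃  ┃       
      ┃┃frank9@mail.com │25.5 │$1912┃  ┃       
      ┃┃dave33@mail.com │41.6 │$3772┃  ┃       
      ┃┃grace56@mail.com│10.5 │$4660┃  ┃       
      ┃┃bob3@mail.com   │43.7 │$1876┃  ┃       


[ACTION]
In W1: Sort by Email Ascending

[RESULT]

      ┃ HexEditor                      ┃       
      ┠────────────────────────────────┨       
      ┃00000000  E5 5e 5e 5e 5e 5e 5e 5┃       
      ┃00000010  0b c3 95 ae ae 72 19 a┃       
      ┃00000020  5f 5f 5f 02 21 d1 bc 3┃       
      ┃┏━━━━━━━━━━━━━━━━━━━━━━━━━━━━┓ 5┃       
      ┃┃ DataTable                  ┃ b┃       
      ┃┠────────────────────────────┨ b┃       
      ┃┃Email          ▲│Score│Amoun┃  ┃       
      ┃┃────────────────┼─────┼─────┃  ┃       
      ┃┃bob27@mail.com  │53.8 │$1416┃  ┃       
      ┃┃bob3@mail.com   │43.7 │$1876┃  ┃       
      ┃┃bob53@mail.com  │43.9 │$2556┃  ┃       
      ┃┃bob69@mail.com  │24.6 │$302.┃  ┃       
      ┃┃dave33@mail.com │41.6 │$3772┃  ┃       


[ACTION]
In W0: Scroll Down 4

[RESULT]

      ┃ HexEditor                      ┃       
      ┠────────────────────────────────┨       
      ┃00000040  64 3b f1 c2 ae d3 ce b┃       
      ┃00000050  30 01 01 01 01 01 01 b┃       
      ┃00000060  af f2 94 a0           ┃       
      ┃┏━━━━━━━━━━━━━━━━━━━━━━━━━━━━┓  ┃       
      ┃┃ DataTable                  ┃  ┃       
      ┃┠────────────────────────────┨  ┃       
      ┃┃Email          ▲│Score│Amoun┃  ┃       
      ┃┃────────────────┼─────┼─────┃  ┃       
      ┃┃bob27@mail.com  │53.8 │$1416┃  ┃       
      ┃┃bob3@mail.com   │43.7 │$1876┃  ┃       
      ┃┃bob53@mail.com  │43.9 │$2556┃  ┃       
      ┃┃bob69@mail.com  │24.6 │$302.┃  ┃       
      ┃┃dave33@mail.com │41.6 │$3772┃  ┃       


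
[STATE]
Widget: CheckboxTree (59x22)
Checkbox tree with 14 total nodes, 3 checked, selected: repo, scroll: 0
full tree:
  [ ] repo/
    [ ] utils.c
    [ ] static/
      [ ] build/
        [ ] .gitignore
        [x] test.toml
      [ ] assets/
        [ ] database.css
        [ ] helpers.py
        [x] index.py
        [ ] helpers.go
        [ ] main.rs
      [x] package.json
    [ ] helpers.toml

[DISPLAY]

>[-] repo/                                                 
   [ ] utils.c                                             
   [-] static/                                             
     [-] build/                                            
       [ ] .gitignore                                      
       [x] test.toml                                       
     [-] assets/                                           
       [ ] database.css                                    
       [ ] helpers.py                                      
       [x] index.py                                        
       [ ] helpers.go                                      
       [ ] main.rs                                         
     [x] package.json                                      
   [ ] helpers.toml                                        
                                                           
                                                           
                                                           
                                                           
                                                           
                                                           
                                                           
                                                           


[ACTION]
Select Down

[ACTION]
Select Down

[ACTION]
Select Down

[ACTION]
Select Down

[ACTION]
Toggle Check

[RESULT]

 [-] repo/                                                 
   [ ] utils.c                                             
   [-] static/                                             
     [x] build/                                            
>      [x] .gitignore                                      
       [x] test.toml                                       
     [-] assets/                                           
       [ ] database.css                                    
       [ ] helpers.py                                      
       [x] index.py                                        
       [ ] helpers.go                                      
       [ ] main.rs                                         
     [x] package.json                                      
   [ ] helpers.toml                                        
                                                           
                                                           
                                                           
                                                           
                                                           
                                                           
                                                           
                                                           


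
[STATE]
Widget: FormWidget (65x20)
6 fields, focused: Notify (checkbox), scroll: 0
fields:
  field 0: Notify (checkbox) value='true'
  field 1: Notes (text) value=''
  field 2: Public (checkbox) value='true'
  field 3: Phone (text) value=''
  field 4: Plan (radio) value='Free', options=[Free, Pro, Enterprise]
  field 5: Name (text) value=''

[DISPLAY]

> Notify:     [x]                                                
  Notes:      [                                                 ]
  Public:     [x]                                                
  Phone:      [                                                 ]
  Plan:       (●) Free  ( ) Pro  ( ) Enterprise                  
  Name:       [                                                 ]
                                                                 
                                                                 
                                                                 
                                                                 
                                                                 
                                                                 
                                                                 
                                                                 
                                                                 
                                                                 
                                                                 
                                                                 
                                                                 
                                                                 


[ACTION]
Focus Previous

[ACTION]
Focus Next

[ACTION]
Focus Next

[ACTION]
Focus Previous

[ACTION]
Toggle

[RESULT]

> Notify:     [ ]                                                
  Notes:      [                                                 ]
  Public:     [x]                                                
  Phone:      [                                                 ]
  Plan:       (●) Free  ( ) Pro  ( ) Enterprise                  
  Name:       [                                                 ]
                                                                 
                                                                 
                                                                 
                                                                 
                                                                 
                                                                 
                                                                 
                                                                 
                                                                 
                                                                 
                                                                 
                                                                 
                                                                 
                                                                 
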